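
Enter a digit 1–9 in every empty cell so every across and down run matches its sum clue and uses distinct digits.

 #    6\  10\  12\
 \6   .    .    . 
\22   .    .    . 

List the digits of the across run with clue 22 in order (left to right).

5 8 9

6 in 3 cells must be {1,2,3}.
The 6 across and the 12 down share only 3, so R1C3 = 3.
The 22 across and the 6 down share only 5, so R2C1 = 5.
R2C3 = 12 − 3 = 9 completes the 12 down.
R1C1 = 6 − 5 = 1 completes the 6 down.
R1C2 = 6 − 4 = 2 completes the 6 across.
R2C2 = 22 − 14 = 8 completes the 22 across.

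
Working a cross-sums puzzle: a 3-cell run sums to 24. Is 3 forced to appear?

No

The only way to make 24 from 3 distinct digits is {7,8,9}, which does not contain 3.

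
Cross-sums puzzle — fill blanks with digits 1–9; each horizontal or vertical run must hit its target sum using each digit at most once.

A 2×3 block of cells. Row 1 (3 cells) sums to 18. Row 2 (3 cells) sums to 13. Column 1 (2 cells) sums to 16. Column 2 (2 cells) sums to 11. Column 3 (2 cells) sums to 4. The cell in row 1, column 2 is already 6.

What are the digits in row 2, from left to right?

16 in 2 cells must be {7,9}; 4 in 2 cells must be {1,3}.
Given what's placed, (1,3) must be 3 to fit the 18 across and 4 down.
(2,2) = 11 − 6 = 5 completes the 11 down.
(2,3) = 4 − 3 = 1 completes the 4 down.
(1,1) = 18 − 9 = 9 completes the 18 across.
(2,1) = 13 − 6 = 7 completes the 13 across.

7, 5, 1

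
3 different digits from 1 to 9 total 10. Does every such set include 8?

No

Counterexample: {1,2,7} sums to 10 without using 8.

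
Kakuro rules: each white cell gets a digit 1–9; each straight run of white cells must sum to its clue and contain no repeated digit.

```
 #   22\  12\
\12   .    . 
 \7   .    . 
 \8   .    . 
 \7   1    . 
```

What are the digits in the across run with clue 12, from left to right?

9, 3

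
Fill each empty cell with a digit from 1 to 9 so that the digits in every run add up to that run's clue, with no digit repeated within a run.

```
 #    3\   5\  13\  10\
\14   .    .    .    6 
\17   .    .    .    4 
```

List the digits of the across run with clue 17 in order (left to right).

2 3 8 4

3 in 2 cells must be {1,2}.
No cell is forced outright now. R1C1 can only be 1 or 2 (the digits allowed by both its 14 across and its 3 down). If R1C1 = 2: that forces R1C2 = 1, R1C3 = 5, R2C1 = 1, after which R2C2 would have to be in {3,5,7,9} for the 17 across but in {4} for the 5 down — contradiction. So R1C1 = 1.
R2C1 = 3 − 1 = 2 completes the 3 down.
R2C2 = 3: the only remaining digit allowed by both the 17 across and the 5 down.
R2C3 = 17 − 9 = 8 completes the 17 across.
R1C2 = 5 − 3 = 2 completes the 5 down.
R1C3 = 14 − 9 = 5 completes the 14 across.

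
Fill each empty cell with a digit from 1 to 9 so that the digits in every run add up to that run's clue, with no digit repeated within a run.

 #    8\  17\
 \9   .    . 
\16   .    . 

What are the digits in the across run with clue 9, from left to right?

1 8

16 in 2 cells must be {7,9}; 17 in 2 cells must be {8,9}.
The 9 across and the 17 down share only 8, so R1C2 = 8.
The 16 across and the 8 down share only 7, so R2C1 = 7.
R2C2 = 16 − 7 = 9 completes the 16 across.
R1C1 = 9 − 8 = 1 completes the 9 across.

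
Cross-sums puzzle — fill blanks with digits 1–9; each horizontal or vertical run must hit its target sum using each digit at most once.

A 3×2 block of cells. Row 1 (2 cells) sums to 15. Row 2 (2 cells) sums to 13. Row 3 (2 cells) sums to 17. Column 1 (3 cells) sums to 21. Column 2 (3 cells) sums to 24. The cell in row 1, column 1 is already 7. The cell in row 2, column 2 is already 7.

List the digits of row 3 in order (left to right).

8, 9

17 in 2 cells must be {8,9}; 24 in 3 cells must be {7,8,9}.
(1,2) = 15 − 7 = 8 completes the 15 across.
(2,1) = 13 − 7 = 6 completes the 13 across.
(3,1) = 21 − 13 = 8 completes the 21 down.
(3,2) = 17 − 8 = 9 completes the 17 across.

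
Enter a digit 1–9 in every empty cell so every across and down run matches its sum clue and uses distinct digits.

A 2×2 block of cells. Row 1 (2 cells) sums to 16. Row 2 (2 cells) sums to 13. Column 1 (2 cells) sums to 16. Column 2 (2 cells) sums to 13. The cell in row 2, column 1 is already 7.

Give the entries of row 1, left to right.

9, 7

16 in 2 cells must be {7,9}.
(1,1) = 16 − 7 = 9 completes the 16 down.
(1,2) = 16 − 9 = 7 completes the 16 across.
(2,2) = 13 − 7 = 6 completes the 13 across.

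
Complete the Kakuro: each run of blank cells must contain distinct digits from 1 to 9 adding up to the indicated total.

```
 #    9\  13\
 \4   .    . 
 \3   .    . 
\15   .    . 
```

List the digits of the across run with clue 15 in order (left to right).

4 in 2 cells must be {1,3}; 3 in 2 cells must be {1,2}.
The 15 across and the 9 down share only 6, so R3C1 = 6.
R3C2 = 15 − 6 = 9 completes the 15 across.
Given what's placed, R1C1 must be 1 to fit the 4 across and 9 down.
R1C2 = 4 − 1 = 3 completes the 4 across.
R2C1 = 9 − 7 = 2 completes the 9 down.
R2C2 = 3 − 2 = 1 completes the 3 across.

6, 9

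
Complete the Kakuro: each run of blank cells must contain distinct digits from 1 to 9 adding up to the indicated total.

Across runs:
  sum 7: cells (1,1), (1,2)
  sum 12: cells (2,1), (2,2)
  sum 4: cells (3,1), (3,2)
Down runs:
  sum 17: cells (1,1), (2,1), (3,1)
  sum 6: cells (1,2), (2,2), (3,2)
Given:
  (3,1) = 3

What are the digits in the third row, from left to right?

4 in 2 cells must be {1,3}; 6 in 3 cells must be {1,2,3}.
The 12 across and the 6 down share only 3, so (2,2) = 3.
(3,2) = 4 − 3 = 1 completes the 4 across.
(1,2) = 6 − 4 = 2 completes the 6 down.
(2,1) = 12 − 3 = 9 completes the 12 across.
(1,1) = 7 − 2 = 5 completes the 7 across.

3, 1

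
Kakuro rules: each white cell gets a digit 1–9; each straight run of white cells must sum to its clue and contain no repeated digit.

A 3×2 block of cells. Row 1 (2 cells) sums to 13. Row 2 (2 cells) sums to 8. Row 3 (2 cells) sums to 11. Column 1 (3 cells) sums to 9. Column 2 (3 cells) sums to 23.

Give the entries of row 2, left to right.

2 6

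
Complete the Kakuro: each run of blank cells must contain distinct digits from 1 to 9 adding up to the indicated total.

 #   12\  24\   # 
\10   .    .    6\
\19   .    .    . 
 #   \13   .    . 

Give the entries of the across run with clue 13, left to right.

9 4

24 in 3 cells must be {7,8,9}.
Nothing is forced directly, so branch on R3C3, whose candidates are 4 or 5. If R3C3 = 5: then R2C3 would have to be in {2,3,4,5,6,7,8,9} for the 19 across but in {1} for the 6 down — contradiction. So R3C3 = 4.
R2C3 = 6 − 4 = 2 completes the 6 down.
R3C2 = 13 − 4 = 9 completes the 13 across.
R2C2 = 8: the only remaining digit allowed by both the 19 across and the 24 down.
R1C2 = 24 − 17 = 7 completes the 24 down.
R2C1 = 19 − 10 = 9 completes the 19 across.
R1C1 = 10 − 7 = 3 completes the 10 across.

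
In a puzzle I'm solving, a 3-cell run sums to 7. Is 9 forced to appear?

No

The only way to make 7 from 3 distinct digits is {1,2,4}, which does not contain 9.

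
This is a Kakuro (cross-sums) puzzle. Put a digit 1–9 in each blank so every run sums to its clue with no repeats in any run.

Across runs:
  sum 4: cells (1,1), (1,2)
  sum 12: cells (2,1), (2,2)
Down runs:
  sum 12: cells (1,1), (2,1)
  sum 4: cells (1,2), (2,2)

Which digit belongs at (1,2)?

4 in 2 cells must be {1,3}.
The 4 across and the 12 down share only 3, so (1,1) = 3.
(1,2) = 4 − 3 = 1 completes the 4 across.
(2,1) = 12 − 3 = 9 completes the 12 down.
(2,2) = 12 − 9 = 3 completes the 12 across.

1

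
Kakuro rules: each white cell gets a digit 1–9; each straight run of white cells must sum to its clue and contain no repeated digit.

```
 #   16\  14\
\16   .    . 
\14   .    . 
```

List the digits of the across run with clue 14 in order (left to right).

9 5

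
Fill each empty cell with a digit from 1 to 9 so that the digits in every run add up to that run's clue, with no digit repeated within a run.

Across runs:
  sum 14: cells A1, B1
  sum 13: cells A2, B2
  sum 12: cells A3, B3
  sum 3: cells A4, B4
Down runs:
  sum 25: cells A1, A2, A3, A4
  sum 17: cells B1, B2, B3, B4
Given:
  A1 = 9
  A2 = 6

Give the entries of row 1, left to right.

9, 5

3 in 2 cells must be {1,2}.
B1 = 14 − 9 = 5 completes the 14 across.
B2 = 13 − 6 = 7 completes the 13 across.
A4 = 2: the only remaining digit allowed by both the 3 across and the 25 down.
B4 = 3 − 2 = 1 completes the 3 across.
A3 = 25 − 17 = 8 completes the 25 down.
B3 = 12 − 8 = 4 completes the 12 across.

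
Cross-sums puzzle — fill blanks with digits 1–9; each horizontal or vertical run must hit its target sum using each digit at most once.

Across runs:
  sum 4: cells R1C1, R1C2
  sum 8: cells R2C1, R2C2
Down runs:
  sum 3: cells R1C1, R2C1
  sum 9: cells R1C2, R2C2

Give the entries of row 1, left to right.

4 in 2 cells must be {1,3}; 3 in 2 cells must be {1,2}.
The 4 across and the 3 down share only 1, so R1C1 = 1.
R1C2 = 4 − 1 = 3 completes the 4 across.
R2C1 = 3 − 1 = 2 completes the 3 down.
R2C2 = 8 − 2 = 6 completes the 8 across.

1, 3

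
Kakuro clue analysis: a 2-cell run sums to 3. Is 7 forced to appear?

No

The only way to make 3 from 2 distinct digits is {1,2}, which does not contain 7.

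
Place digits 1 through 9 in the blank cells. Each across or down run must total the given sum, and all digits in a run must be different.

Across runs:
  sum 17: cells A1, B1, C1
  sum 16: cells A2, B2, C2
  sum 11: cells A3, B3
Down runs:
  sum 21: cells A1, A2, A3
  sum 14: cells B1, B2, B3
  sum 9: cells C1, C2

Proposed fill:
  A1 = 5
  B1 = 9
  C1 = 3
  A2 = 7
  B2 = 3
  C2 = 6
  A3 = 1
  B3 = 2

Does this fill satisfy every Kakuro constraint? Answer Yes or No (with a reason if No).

No — the across run A3–B3 sums to 3, not 11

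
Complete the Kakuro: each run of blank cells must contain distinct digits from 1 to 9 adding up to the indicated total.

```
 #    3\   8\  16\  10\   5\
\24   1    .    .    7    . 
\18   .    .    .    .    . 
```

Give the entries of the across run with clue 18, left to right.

3 in 2 cells must be {1,2}; 16 in 2 cells must be {7,9}.
Given what's placed, R1C3 must be 9 to fit the 24 across and 16 down.
R2C1 = 3 − 1 = 2 completes the 3 down.
R2C3 = 16 − 9 = 7 completes the 16 down.
R2C4 = 10 − 7 = 3 completes the 10 down.
R2C5 = 1: the only remaining digit allowed by both the 18 across and the 5 down.
R1C5 = 5 − 1 = 4 completes the 5 down.
R2C2 = 18 − 13 = 5 completes the 18 across.

2, 5, 7, 3, 1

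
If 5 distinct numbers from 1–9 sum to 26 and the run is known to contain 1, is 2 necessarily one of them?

Counterexample: {1,3,5,8,9} sums to 26 under that restriction without using 2.

No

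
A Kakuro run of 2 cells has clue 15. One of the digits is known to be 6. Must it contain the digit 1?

No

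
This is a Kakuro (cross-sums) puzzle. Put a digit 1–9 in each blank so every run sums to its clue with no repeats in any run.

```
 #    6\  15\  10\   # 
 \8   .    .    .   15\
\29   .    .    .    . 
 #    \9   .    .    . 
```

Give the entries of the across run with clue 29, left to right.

5 8 7 9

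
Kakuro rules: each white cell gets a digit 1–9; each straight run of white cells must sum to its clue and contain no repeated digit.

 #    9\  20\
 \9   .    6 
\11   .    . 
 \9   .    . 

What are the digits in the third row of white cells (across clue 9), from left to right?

R1C1 = 9 − 6 = 3 completes the 9 across.
Given what's placed, R3C2 must be 5 to fit the 9 across and 20 down.
R2C2 = 20 − 11 = 9 completes the 20 down.
R3C1 = 9 − 5 = 4 completes the 9 across.
R2C1 = 11 − 9 = 2 completes the 11 across.

4 5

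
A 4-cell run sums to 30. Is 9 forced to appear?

Yes

The only way to make 30 from 4 distinct digits is {6,7,8,9}, which contains 9.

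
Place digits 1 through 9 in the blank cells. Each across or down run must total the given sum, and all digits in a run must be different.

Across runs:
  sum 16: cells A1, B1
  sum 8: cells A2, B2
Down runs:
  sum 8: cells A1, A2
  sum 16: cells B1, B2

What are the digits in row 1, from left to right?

7, 9

16 in 2 cells must be {7,9}.
The 16 across and the 8 down share only 7, so A1 = 7.
B1 = 16 − 7 = 9 completes the 16 across.
A2 = 8 − 7 = 1 completes the 8 down.
B2 = 8 − 1 = 7 completes the 8 across.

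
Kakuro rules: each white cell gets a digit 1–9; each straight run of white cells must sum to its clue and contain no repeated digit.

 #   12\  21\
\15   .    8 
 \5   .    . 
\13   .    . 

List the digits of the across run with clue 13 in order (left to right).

4 9

R1C1 = 15 − 8 = 7 completes the 15 across.
R2C2 = 4: the only remaining digit allowed by both the 5 across and the 21 down.
Given what's placed, R3C1 must be 4 to fit the 13 across and 12 down.
R3C2 = 13 − 4 = 9 completes the 13 across.
R2C1 = 5 − 4 = 1 completes the 5 across.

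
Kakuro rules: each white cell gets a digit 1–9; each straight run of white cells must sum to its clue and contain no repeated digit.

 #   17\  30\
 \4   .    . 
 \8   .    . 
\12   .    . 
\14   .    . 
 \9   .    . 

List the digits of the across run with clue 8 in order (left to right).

2 6

4 in 2 cells must be {1,3}.
Nothing is forced directly, so branch on R4C1, whose candidates are 5 or 6. If R4C1 = 5: that forces R3C1 = 3, R3C2 = 9, after which R4C2 would have to be in {9} for the 14 across but in {1,2,3,4,5,6,7,8} for the 30 down — contradiction. So R4C1 = 6.
R4C2 = 14 − 6 = 8 completes the 14 across.
Nothing is forced directly, so branch on R3C1, whose candidates are 3 or 5. If R3C1 = 5: that forces R3C2 = 7, R1C2 = 1, R2C2 = 5, after which R5C2 would have to be in {1,2,3,4,5,6,7,8} for the 9 across but in {9} for the 30 down — contradiction. So R3C1 = 3.
R1C1 = 1: the only remaining digit allowed by both the 4 across and the 17 down.
R1C2 = 4 − 1 = 3 completes the 4 across.
Given what's placed, R2C2 must be 6 to fit the 8 across and 30 down.
R3C2 = 12 − 3 = 9 completes the 12 across.
R5C2 = 30 − 26 = 4 completes the 30 down.
R2C1 = 8 − 6 = 2 completes the 8 across.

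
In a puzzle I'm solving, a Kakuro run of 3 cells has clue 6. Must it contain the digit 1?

The only way to make 6 from 3 distinct digits is {1,2,3}, which contains 1.

Yes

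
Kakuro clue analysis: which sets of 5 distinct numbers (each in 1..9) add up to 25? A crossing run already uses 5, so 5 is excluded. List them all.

{1,2,6,7,9}; {1,3,4,8,9}; {1,3,6,7,8}; {2,3,4,7,9}

5 distinct digits from 1–9 sum between 15 and 35.
Dropping sets that contain 5.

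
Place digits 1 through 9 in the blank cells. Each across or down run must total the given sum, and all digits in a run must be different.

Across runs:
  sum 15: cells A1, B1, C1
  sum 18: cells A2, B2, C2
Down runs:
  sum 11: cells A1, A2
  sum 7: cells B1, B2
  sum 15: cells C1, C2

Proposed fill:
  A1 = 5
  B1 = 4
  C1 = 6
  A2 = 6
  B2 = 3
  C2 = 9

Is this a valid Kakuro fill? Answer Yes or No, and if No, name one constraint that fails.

Yes

Across: 5+4+6=15; 6+3+9=18. Down: 5+6=11; 4+3=7; 6+9=15. No digit repeats within any run.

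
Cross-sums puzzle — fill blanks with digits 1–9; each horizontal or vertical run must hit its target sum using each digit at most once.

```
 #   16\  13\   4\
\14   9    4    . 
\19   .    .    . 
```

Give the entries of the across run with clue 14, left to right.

9, 4, 1

16 in 2 cells must be {7,9}; 4 in 2 cells must be {1,3}.
R1C3 = 14 − 13 = 1 completes the 14 across.
R2C1 = 16 − 9 = 7 completes the 16 down.
R2C2 = 13 − 4 = 9 completes the 13 down.
R2C3 = 19 − 16 = 3 completes the 19 across.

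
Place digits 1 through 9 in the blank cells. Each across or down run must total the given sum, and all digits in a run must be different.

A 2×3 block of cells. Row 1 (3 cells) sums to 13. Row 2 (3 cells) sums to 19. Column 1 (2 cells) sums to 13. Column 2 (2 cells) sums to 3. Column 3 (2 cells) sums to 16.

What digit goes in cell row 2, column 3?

3 in 2 cells must be {1,2}; 16 in 2 cells must be {7,9}.
The 19 across and the 3 down share only 2, so (2,2) = 2.
Given what's placed, (2,3) must be 9 to fit the 19 across and 16 down.
(1,2) = 3 − 2 = 1 completes the 3 down.
(1,3) = 16 − 9 = 7 completes the 16 down.
(2,1) = 19 − 11 = 8 completes the 19 across.
(1,1) = 13 − 8 = 5 completes the 13 across.

9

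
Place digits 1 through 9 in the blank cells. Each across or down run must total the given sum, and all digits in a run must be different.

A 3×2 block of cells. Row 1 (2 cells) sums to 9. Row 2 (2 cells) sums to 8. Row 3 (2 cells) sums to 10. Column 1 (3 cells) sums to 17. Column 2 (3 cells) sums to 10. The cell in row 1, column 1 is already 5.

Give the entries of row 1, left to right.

5, 4

(1,2) = 9 − 5 = 4 completes the 9 across.
Given what's placed, (2,1) must be 3 to fit the 8 across and 17 down.
(2,2) = 8 − 3 = 5 completes the 8 across.
(3,1) = 17 − 8 = 9 completes the 17 down.
(3,2) = 10 − 9 = 1 completes the 10 across.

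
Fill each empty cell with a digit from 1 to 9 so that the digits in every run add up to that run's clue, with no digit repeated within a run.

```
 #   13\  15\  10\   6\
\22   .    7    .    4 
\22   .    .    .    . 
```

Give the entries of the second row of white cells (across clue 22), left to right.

5 8 7 2

R2C2 = 15 − 7 = 8 completes the 15 down.
R2C4 = 6 − 4 = 2 completes the 6 down.
No cell is forced outright now. R2C3 can only be 3 or 7 or 9 (the digits allowed by both its 22 across and its 10 down). If R2C3 = 3: then R1C3 would have to be in {2,3,5,6,8,9} for the 22 across but in {7} for the 10 down — contradiction. If R2C3 = 9: then R1C3 would have to be in {2,3,5,6,8,9} for the 22 across but in {1} for the 10 down — contradiction. So R2C3 = 7.
R1C3 = 10 − 7 = 3 completes the 10 down.
R2C1 = 22 − 17 = 5 completes the 22 across.
R1C1 = 22 − 14 = 8 completes the 22 across.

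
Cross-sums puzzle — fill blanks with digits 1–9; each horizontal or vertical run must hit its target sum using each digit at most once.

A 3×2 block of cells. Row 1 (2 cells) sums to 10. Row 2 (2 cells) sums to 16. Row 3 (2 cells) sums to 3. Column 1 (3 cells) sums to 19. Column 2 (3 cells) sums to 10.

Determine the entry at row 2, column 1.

9

16 in 2 cells must be {7,9}; 3 in 2 cells must be {1,2}.
The 16 across and the 10 down share only 7, so (2,2) = 7.
The 3 across and the 19 down share only 2, so (3,1) = 2.
(3,2) = 3 − 2 = 1 completes the 3 across.
(1,2) = 10 − 8 = 2 completes the 10 down.
(2,1) = 16 − 7 = 9 completes the 16 across.
(1,1) = 10 − 2 = 8 completes the 10 across.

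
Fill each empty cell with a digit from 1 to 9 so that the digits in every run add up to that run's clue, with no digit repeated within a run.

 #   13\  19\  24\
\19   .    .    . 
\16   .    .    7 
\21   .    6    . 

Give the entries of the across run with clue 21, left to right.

7 6 8

24 in 3 cells must be {7,8,9}.
Given what's placed, R3C3 must be 8 to fit the 21 across and 24 down.
R1C3 = 24 − 15 = 9 completes the 24 down.
R3C1 = 21 − 14 = 7 completes the 21 across.
No cell is forced outright now. R1C1 can only be 2 or 4 (the digits allowed by both its 19 across and its 13 down). If R1C1 = 4: then R1C2 would have to be in {6} for the 19 across but in {4,5,8,9} for the 19 down — contradiction. So R1C1 = 2.
R1C2 = 19 − 11 = 8 completes the 19 across.
R2C1 = 13 − 9 = 4 completes the 13 down.
R2C2 = 16 − 11 = 5 completes the 16 across.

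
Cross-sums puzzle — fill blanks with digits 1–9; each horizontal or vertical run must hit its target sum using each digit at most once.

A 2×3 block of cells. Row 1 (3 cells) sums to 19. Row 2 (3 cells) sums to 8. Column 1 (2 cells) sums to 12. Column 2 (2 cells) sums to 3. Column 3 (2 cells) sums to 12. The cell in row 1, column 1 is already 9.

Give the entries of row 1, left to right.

9 2 8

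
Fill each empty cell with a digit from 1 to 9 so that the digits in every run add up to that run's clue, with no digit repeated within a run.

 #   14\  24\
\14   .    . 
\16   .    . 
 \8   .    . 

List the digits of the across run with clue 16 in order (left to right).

7 9

16 in 2 cells must be {7,9}; 24 in 3 cells must be {7,8,9}.
The 8 across and the 24 down share only 7, so R3C2 = 7.
Given what's placed, R2C2 must be 9 to fit the 16 across and 24 down.
R3C1 = 8 − 7 = 1 completes the 8 across.
R1C2 = 24 − 16 = 8 completes the 24 down.
R2C1 = 16 − 9 = 7 completes the 16 across.
R1C1 = 14 − 8 = 6 completes the 14 across.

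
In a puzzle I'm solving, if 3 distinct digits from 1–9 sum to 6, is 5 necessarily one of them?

No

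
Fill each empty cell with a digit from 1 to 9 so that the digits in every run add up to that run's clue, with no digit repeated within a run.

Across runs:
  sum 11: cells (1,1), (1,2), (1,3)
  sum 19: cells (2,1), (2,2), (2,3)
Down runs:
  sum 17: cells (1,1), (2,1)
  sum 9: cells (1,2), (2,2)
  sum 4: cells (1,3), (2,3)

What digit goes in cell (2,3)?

3

17 in 2 cells must be {8,9}; 4 in 2 cells must be {1,3}.
The 11 across and the 17 down share only 8, so (1,1) = 8.
Given what's placed, (1,3) must be 1 to fit the 11 across and 4 down.
(2,1) = 17 − 8 = 9 completes the 17 down.
(2,3) = 4 − 1 = 3 completes the 4 down.
(1,2) = 11 − 9 = 2 completes the 11 across.
(2,2) = 19 − 12 = 7 completes the 19 across.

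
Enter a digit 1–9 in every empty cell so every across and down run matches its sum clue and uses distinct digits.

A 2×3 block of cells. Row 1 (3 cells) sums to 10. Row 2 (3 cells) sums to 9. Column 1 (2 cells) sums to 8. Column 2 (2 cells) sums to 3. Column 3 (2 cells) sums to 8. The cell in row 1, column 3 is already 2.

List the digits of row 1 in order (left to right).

3 in 2 cells must be {1,2}.
(1,2) = 1: the only remaining digit allowed by both the 10 across and the 3 down.
(2,2) = 3 − 1 = 2 completes the 3 down.
(2,3) = 8 − 2 = 6 completes the 8 down.
(1,1) = 10 − 3 = 7 completes the 10 across.
(2,1) = 9 − 8 = 1 completes the 9 across.

7 1 2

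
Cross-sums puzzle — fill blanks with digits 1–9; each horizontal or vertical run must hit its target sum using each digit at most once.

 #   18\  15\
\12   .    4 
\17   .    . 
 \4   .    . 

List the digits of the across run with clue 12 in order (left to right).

17 in 2 cells must be {8,9}; 4 in 2 cells must be {1,3}.
R1C1 = 12 − 4 = 8 completes the 12 across.
Given what's placed, R2C1 must be 9 to fit the 17 across and 18 down.
R2C2 = 17 − 9 = 8 completes the 17 across.
R3C1 = 18 − 17 = 1 completes the 18 down.
R3C2 = 4 − 1 = 3 completes the 4 across.

8 4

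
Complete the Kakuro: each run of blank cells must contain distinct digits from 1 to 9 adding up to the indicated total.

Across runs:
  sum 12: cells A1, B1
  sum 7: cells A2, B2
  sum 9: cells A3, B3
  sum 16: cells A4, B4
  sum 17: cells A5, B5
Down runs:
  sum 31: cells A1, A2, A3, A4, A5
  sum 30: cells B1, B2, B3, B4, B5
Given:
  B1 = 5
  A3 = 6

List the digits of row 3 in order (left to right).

6, 3

16 in 2 cells must be {7,9}; 17 in 2 cells must be {8,9}.
A1 = 12 − 5 = 7 completes the 12 across.
B3 = 9 − 6 = 3 completes the 9 across.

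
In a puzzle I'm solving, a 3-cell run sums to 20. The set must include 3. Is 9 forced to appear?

Yes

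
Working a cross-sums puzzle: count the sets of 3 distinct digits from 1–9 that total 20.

4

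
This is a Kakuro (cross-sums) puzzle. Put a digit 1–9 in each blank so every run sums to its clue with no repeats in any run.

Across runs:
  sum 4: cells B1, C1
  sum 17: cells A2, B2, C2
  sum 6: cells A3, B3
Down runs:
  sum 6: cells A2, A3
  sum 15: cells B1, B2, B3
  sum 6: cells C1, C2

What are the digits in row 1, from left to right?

3 1

4 in 2 cells must be {1,3}.
The 4 across and the 6 down share only 1, so C1 = 1.
C2 = 6 − 1 = 5 completes the 6 down.
B1 = 4 − 1 = 3 completes the 4 across.
A2 = 4: the only remaining digit allowed by both the 17 across and the 6 down.
B2 = 17 − 9 = 8 completes the 17 across.
A3 = 6 − 4 = 2 completes the 6 down.
B3 = 6 − 2 = 4 completes the 6 across.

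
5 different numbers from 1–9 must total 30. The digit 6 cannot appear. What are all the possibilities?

{1,5,7,8,9}; {2,4,7,8,9}

5 distinct digits from 1–9 sum between 15 and 35.
Dropping sets that contain 6.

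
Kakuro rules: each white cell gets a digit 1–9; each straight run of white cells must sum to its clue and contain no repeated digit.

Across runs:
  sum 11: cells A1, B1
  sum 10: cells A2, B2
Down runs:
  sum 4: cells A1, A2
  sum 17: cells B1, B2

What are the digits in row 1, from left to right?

4 in 2 cells must be {1,3}; 17 in 2 cells must be {8,9}.
The 11 across and the 4 down share only 3, so A1 = 3.
B1 = 11 − 3 = 8 completes the 11 across.
A2 = 4 − 3 = 1 completes the 4 down.
B2 = 10 − 1 = 9 completes the 10 across.

3, 8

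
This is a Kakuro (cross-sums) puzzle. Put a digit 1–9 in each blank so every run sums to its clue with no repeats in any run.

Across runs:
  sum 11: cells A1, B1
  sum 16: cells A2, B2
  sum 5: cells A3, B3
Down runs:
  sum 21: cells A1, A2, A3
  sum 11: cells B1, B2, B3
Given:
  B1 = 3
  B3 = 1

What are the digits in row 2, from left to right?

9 7

16 in 2 cells must be {7,9}.
A1 = 11 − 3 = 8 completes the 11 across.
B2 = 11 − 4 = 7 completes the 11 down.
A3 = 5 − 1 = 4 completes the 5 across.
A2 = 16 − 7 = 9 completes the 16 across.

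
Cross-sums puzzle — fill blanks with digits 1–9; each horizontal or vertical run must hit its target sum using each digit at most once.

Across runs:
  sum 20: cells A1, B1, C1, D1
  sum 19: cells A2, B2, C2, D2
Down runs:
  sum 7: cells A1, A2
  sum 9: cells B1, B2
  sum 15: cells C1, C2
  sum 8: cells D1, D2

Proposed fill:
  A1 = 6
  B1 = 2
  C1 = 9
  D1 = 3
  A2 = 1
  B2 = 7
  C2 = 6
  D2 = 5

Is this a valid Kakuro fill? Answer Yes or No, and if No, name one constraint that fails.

Across: 6+2+9+3=20; 1+7+6+5=19. Down: 6+1=7; 2+7=9; 9+6=15; 3+5=8. No digit repeats within any run.

Yes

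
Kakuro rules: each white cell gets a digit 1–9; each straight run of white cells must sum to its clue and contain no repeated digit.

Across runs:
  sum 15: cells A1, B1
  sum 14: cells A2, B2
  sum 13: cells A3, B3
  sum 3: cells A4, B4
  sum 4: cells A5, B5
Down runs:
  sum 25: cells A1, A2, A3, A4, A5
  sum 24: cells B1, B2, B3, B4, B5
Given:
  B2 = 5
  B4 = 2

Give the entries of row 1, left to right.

3 in 2 cells must be {1,2}; 4 in 2 cells must be {1,3}.
A2 = 14 − 5 = 9 completes the 14 across.
A4 = 3 − 2 = 1 completes the 3 across.
Given what's placed, A5 must be 3 to fit the 4 across and 25 down.
B5 = 4 − 3 = 1 completes the 4 across.
No cell is forced outright now. A1 can only be 7 or 8 (the digits allowed by both its 15 across and its 25 down). If A1 = 7: then B1 would have to be in {8} for the 15 across but in {7,9} for the 24 down — contradiction. So A1 = 8.
B1 = 15 − 8 = 7 completes the 15 across.

8 7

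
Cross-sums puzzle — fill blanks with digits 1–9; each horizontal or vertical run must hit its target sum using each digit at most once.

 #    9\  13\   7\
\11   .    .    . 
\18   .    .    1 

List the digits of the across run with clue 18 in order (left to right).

R1C3 = 7 − 1 = 6 completes the 7 down.
Given what's placed, R2C1 must be 8 to fit the 18 across and 9 down.
R2C2 = 18 − 9 = 9 completes the 18 across.
R1C1 = 9 − 8 = 1 completes the 9 down.
R1C2 = 11 − 7 = 4 completes the 11 across.

8 9 1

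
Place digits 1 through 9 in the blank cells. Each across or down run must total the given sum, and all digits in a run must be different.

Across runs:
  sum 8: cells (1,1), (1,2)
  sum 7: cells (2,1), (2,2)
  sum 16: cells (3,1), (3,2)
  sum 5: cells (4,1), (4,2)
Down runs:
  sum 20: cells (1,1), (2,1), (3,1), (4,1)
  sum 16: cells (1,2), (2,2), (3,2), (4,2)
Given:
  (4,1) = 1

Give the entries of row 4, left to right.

1, 4

16 in 2 cells must be {7,9}.
(4,2) = 5 − 1 = 4 completes the 5 across.
Nothing is forced directly, so branch on (3,1), whose candidates are 7 or 9. If (3,1) = 7: that forces (1,1) = 3, (1,2) = 5, after which (2,1) would have to be in {1,2,3,4,5,6} for the 7 across but in {9} for the 20 down — contradiction. So (3,1) = 9.
(3,2) = 16 − 9 = 7 completes the 16 across.
No cell is forced outright now. (1,2) can only be 2 or 3 (the digits allowed by both its 8 across and its 16 down). If (1,2) = 3: then (1,1) would have to be in {5} for the 8 across but in {2,3,4,6,7,8} for the 20 down — contradiction. So (1,2) = 2.
(1,1) = 8 − 2 = 6 completes the 8 across.
(2,1) = 20 − 16 = 4 completes the 20 down.
(2,2) = 7 − 4 = 3 completes the 7 across.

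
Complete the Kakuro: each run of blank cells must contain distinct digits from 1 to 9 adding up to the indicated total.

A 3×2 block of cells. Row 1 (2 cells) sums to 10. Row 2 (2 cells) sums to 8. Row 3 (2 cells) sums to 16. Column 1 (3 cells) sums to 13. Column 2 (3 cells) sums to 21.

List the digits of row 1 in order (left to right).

1 9

16 in 2 cells must be {7,9}.
Nothing is forced directly, so branch on (2,2), whose candidates are 5 or 6 or 7. If (2,2) = 6: that forces (2,1) = 2, (3,1) = 7, after which (3,2) would have to be in {9} for the 16 across but in {7,8} for the 21 down — contradiction. If (2,2) = 7: that forces (2,1) = 1, (3,2) = 9, after which (1,2) would have to be in {1,2,3,4,6,7,8,9} for the 10 across but in {5} for the 21 down — contradiction. So (2,2) = 5.
(2,1) = 8 − 5 = 3 completes the 8 across.
Given what's placed, (3,1) must be 9 to fit the 16 across and 13 down.
(3,2) = 16 − 9 = 7 completes the 16 across.
(1,1) = 13 − 12 = 1 completes the 13 down.
(1,2) = 10 − 1 = 9 completes the 10 across.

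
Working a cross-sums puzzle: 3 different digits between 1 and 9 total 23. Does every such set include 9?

The only way to make 23 from 3 distinct digits is {6,8,9}, which contains 9.

Yes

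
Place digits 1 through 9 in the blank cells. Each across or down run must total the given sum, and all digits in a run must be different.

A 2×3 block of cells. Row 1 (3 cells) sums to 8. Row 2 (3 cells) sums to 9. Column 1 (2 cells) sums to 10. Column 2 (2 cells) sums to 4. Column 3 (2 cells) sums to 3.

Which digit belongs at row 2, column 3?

2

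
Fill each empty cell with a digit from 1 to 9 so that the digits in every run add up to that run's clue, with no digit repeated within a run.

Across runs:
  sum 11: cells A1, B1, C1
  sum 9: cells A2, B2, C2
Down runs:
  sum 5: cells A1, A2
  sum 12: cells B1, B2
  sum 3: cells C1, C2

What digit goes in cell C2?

2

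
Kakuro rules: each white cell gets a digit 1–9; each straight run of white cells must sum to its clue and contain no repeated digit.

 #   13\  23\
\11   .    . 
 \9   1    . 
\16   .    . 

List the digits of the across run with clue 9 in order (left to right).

16 in 2 cells must be {7,9}; 23 in 3 cells must be {6,8,9}.
R2C2 = 9 − 1 = 8 completes the 9 across.
R3C2 = 9: the only remaining digit allowed by both the 16 across and the 23 down.
R1C2 = 23 − 17 = 6 completes the 23 down.
R3C1 = 16 − 9 = 7 completes the 16 across.
R1C1 = 11 − 6 = 5 completes the 11 across.

1, 8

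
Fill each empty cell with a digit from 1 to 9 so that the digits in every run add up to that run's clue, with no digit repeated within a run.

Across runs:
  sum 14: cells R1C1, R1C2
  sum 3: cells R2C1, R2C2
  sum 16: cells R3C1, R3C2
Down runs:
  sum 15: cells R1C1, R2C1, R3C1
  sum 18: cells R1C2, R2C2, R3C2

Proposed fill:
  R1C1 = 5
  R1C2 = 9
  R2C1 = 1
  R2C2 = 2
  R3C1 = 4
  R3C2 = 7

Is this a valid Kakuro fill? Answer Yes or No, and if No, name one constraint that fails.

No — the across run R3C1–R3C2 sums to 11, not 16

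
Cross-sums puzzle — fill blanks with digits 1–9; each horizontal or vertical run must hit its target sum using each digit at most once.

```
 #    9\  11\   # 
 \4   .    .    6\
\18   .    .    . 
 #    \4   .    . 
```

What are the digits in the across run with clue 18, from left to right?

6 7 5

4 in 2 cells must be {1,3}.
The 4 across and the 6 down share only 1, so R3C3 = 1.
R2C3 = 6 − 1 = 5 completes the 6 down.
R3C2 = 4 − 1 = 3 completes the 4 across.
R1C2 = 1: the only remaining digit allowed by both the 4 across and the 11 down.
R2C2 = 11 − 4 = 7 completes the 11 down.
R1C1 = 4 − 1 = 3 completes the 4 across.
R2C1 = 18 − 12 = 6 completes the 18 across.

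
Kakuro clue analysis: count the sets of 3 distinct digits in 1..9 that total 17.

3 distinct digits from 1–9 sum between 6 and 24.

7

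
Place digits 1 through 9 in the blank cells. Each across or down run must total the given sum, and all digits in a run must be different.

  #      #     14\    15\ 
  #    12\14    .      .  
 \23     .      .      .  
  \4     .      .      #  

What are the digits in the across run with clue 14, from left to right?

5 9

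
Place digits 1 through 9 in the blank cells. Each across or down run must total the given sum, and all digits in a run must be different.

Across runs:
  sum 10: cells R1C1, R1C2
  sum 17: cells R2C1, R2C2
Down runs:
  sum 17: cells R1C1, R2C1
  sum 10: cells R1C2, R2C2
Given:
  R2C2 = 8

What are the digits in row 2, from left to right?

9 8

17 in 2 cells must be {8,9}.
R1C2 = 10 − 8 = 2 completes the 10 down.
R2C1 = 17 − 8 = 9 completes the 17 across.
R1C1 = 10 − 2 = 8 completes the 10 across.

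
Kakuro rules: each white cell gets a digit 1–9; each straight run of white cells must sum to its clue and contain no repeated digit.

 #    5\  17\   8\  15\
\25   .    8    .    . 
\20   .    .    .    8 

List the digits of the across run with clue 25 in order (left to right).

4 8 6 7

17 in 2 cells must be {8,9}.
R1C4 = 15 − 8 = 7 completes the 15 down.
R2C2 = 17 − 8 = 9 completes the 17 down.
No cell is forced outright now. R1C1 can only be 1 or 4 (the digits allowed by both its 25 across and its 5 down). If R1C1 = 1: then R1C3 would have to be in {9} for the 25 across but in {1,2,3,5,6,7} for the 8 down — contradiction. So R1C1 = 4.
R1C3 = 25 − 19 = 6 completes the 25 across.
R2C1 = 5 − 4 = 1 completes the 5 down.
R2C3 = 20 − 18 = 2 completes the 20 across.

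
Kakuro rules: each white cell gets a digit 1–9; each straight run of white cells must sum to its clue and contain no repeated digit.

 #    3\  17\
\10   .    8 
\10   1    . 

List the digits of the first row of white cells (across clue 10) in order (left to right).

3 in 2 cells must be {1,2}; 17 in 2 cells must be {8,9}.
R1C1 = 10 − 8 = 2 completes the 10 across.
R2C2 = 10 − 1 = 9 completes the 10 across.

2 8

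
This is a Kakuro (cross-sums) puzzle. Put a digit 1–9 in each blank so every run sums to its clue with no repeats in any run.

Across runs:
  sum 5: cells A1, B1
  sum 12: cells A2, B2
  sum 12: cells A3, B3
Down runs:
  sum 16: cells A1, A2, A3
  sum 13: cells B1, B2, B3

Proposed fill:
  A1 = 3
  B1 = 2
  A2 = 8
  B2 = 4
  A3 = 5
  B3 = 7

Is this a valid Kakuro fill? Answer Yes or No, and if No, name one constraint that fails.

Yes

Across: 3+2=5; 8+4=12; 5+7=12. Down: 3+8+5=16; 2+4+7=13. No digit repeats within any run.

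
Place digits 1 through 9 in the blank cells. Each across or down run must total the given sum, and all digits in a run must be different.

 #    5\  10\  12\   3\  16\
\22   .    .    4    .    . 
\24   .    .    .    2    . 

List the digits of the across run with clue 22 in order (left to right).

2 6 4 1 9

3 in 2 cells must be {1,2}; 16 in 2 cells must be {7,9}.
R1C4 = 3 − 2 = 1 completes the 3 down.
R2C3 = 12 − 4 = 8 completes the 12 down.
No cell is forced outright now. R1C1 can only be 2 or 3 (the digits allowed by both its 22 across and its 5 down). If R1C1 = 3: that forces R1C5 = 9, after which R2C1 would have to be in {1,3,4,5,6,7,9} for the 24 across but in {2} for the 5 down — contradiction. So R1C1 = 2.
R2C1 = 5 − 2 = 3 completes the 5 down.
Given what's placed, R2C5 must be 7 to fit the 24 across and 16 down.
R1C5 = 16 − 7 = 9 completes the 16 down.
R2C2 = 24 − 20 = 4 completes the 24 across.
R1C2 = 22 − 16 = 6 completes the 22 across.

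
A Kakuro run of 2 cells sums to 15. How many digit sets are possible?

2

2 distinct digits from 1–9 sum between 3 and 17.
Enumerating: {6,9}, {7,8}.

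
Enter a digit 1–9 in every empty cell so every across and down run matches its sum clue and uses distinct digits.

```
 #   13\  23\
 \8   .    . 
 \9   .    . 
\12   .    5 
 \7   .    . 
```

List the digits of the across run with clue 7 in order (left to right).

3, 4

R3C1 = 12 − 5 = 7 completes the 12 across.
No cell is forced outright now. R4C1 can only be 1 or 2 or 3 (the digits allowed by both its 7 across and its 13 down). If R4C1 = 1: that forces R4C2 = 6, R1C2 = 3, after which R2C2 would have to be in {1,2,3,4,5,6,7,8} for the 9 across but in {9} for the 23 down — contradiction. If R4C1 = 2: then R4C2 would have to be in {5} for the 7 across but in {1,2,3,4,6,7,8,9} for the 23 down — contradiction. So R4C1 = 3.
R4C2 = 7 − 3 = 4 completes the 7 across.
Given what's placed, R1C2 must be 6 to fit the 8 across and 23 down.
R2C2 = 23 − 15 = 8 completes the 23 down.
R1C1 = 8 − 6 = 2 completes the 8 across.
R2C1 = 9 − 8 = 1 completes the 9 across.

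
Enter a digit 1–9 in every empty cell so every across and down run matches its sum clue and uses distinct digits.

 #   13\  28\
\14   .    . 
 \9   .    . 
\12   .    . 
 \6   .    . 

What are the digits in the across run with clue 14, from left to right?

5 9

Nothing is forced directly, so branch on R1C1, whose candidates are 5 or 6. If R1C1 = 6: that forces R1C2 = 8, R3C1 = 4, after which R3C2 would have to be in {8} for the 12 across but in {4,5,6,7,9} for the 28 down — contradiction. So R1C1 = 5.
R1C2 = 14 − 5 = 9 completes the 14 across.
Nothing is forced directly, so branch on R3C1, whose candidates are 3 or 4. If R3C1 = 3: then R3C2 would have to be in {9} for the 12 across but in {4,5,6,7,8} for the 28 down — contradiction. So R3C1 = 4.
R3C2 = 12 − 4 = 8 completes the 12 across.
R4C1 = 1: the only remaining digit allowed by both the 6 across and the 13 down.
R4C2 = 6 − 1 = 5 completes the 6 across.
R2C1 = 13 − 10 = 3 completes the 13 down.
R2C2 = 9 − 3 = 6 completes the 9 across.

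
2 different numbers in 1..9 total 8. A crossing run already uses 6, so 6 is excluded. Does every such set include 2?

No

Counterexample: {1,7} sums to 8 under that restriction without using 2.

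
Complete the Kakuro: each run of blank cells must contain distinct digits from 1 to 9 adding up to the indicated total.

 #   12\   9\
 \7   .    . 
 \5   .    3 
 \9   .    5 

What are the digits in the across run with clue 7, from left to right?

6 1

R1C2 = 9 − 8 = 1 completes the 9 down.
R2C1 = 5 − 3 = 2 completes the 5 across.
R3C1 = 9 − 5 = 4 completes the 9 across.
R1C1 = 7 − 1 = 6 completes the 7 across.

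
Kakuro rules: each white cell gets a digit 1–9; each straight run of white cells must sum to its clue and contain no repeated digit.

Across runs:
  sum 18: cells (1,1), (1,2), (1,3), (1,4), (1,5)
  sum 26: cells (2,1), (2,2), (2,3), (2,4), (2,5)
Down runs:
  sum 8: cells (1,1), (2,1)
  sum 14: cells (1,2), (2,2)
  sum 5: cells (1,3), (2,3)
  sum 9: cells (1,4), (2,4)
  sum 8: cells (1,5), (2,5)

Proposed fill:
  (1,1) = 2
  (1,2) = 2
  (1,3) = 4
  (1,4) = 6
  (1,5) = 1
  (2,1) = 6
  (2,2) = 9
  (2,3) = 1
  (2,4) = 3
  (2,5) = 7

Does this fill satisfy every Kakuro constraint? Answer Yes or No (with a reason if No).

No — the across run (1,1)–(1,5) sums to 15, not 18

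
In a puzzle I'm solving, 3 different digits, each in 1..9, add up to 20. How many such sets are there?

4

3 distinct digits from 1–9 sum between 6 and 24.
Enumerating: {3,8,9}, {4,7,9}, {5,6,9}, {5,7,8}.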